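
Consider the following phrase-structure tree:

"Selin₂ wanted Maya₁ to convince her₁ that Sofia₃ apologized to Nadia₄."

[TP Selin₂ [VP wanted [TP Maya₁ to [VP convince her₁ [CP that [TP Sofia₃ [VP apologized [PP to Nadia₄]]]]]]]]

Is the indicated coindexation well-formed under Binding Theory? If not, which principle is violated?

The two coindexed NPs are *Maya₁* and *her₁*.
*her₁* is a pronoun. Its binding domain is the embedded TP, whose subject is Maya₁.
*Maya₁* c-commands it within that domain and carries the same index.
The pronoun is locally bound → Principle B violation.

Principle B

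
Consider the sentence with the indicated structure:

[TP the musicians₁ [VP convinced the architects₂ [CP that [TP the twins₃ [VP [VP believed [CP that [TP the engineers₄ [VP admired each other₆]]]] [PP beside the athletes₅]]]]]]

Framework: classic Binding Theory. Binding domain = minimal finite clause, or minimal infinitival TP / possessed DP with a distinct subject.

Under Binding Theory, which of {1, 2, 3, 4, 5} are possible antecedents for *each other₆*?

*each other* is an anaphor, so Principle A applies: it must be bound in its binding domain.
Binding domain of *each other₆*: the embedded TP, whose subject is the engineers₄.
*the musicians₁* c-commands the anaphor but is outside its binding domain → cannot satisfy Principle A.
*the architects₂* c-commands the anaphor but is outside its binding domain → cannot satisfy Principle A.
*the twins₃* c-commands the anaphor but is outside its binding domain → cannot satisfy Principle A.
*the engineers₄* c-commands the anaphor within its binding domain → licit binder.
*the athletes₅* does not c-command the anaphor → cannot bind it.

{4}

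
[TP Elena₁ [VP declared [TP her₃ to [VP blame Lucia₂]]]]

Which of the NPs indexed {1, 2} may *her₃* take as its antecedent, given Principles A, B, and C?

*her* is a pronoun, so Principle B applies: it must be free in its binding domain.
Binding domain of *her₃*: the matrix TP, whose subject is Elena₁.
*Elena₁* c-commands the pronoun within its binding domain → coindexation would violate Principle B.
*Lucia₂*: the pronoun c-commands this R-expression → coindexation would violate Principle C on *Lucia₂*.

none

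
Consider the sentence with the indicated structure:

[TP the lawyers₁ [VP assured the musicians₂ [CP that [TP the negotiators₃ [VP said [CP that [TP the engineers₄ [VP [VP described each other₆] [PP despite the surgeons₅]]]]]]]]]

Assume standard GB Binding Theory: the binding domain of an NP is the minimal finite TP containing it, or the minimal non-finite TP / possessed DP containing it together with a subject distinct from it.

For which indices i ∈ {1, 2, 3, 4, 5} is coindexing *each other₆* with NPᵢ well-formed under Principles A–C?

*each other* is an anaphor, so Principle A applies: it must be bound in its binding domain.
Binding domain of *each other₆*: the embedded TP, whose subject is the engineers₄.
*the lawyers₁* c-commands the anaphor but is outside its binding domain → cannot satisfy Principle A.
*the musicians₂* c-commands the anaphor but is outside its binding domain → cannot satisfy Principle A.
*the negotiators₃* c-commands the anaphor but is outside its binding domain → cannot satisfy Principle A.
*the engineers₄* c-commands the anaphor within its binding domain → licit binder.
*the surgeons₅* does not c-command the anaphor → cannot bind it.

{4}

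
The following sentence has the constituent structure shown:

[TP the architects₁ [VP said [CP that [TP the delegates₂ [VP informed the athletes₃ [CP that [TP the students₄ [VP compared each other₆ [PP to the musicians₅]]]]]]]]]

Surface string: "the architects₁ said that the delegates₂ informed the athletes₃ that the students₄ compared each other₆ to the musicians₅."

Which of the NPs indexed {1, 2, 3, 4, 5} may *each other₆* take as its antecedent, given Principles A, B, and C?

*each other* is an anaphor, so Principle A applies: it must be bound in its binding domain.
Binding domain of *each other₆*: the embedded TP, whose subject is the students₄.
*the architects₁* c-commands the anaphor but is outside its binding domain → cannot satisfy Principle A.
*the delegates₂* c-commands the anaphor but is outside its binding domain → cannot satisfy Principle A.
*the athletes₃* c-commands the anaphor but is outside its binding domain → cannot satisfy Principle A.
*the students₄* c-commands the anaphor within its binding domain → licit binder.
*the musicians₅* does not c-command the anaphor → cannot bind it.

{4}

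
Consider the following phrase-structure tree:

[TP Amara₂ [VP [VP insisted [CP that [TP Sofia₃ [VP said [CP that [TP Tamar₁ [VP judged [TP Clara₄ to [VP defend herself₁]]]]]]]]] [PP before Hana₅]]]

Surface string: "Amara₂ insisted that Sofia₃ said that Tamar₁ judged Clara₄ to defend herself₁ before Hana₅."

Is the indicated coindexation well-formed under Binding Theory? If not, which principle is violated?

Principle A

The two coindexed NPs are *Tamar₁* and *herself₁*.
*herself₁* is an anaphor. Principle A requires it to be bound within its binding domain — the embedded TP, whose subject is Clara₄.
Within that domain it is c-commanded by *Clara₄*, which does not share its index.
*Tamar₁* does c-command the anaphor, but from outside its binding domain.
The anaphor is unbound in its domain → Principle A violation.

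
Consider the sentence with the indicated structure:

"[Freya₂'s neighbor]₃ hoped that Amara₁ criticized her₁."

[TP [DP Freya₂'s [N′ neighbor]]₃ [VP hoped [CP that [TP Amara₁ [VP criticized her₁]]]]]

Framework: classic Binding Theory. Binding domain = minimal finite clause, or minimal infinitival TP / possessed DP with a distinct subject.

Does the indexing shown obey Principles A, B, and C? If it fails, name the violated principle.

Principle B

The two coindexed NPs are *Amara₁* and *her₁*.
*her₁* is a pronoun. Its binding domain is the embedded TP, whose subject is Amara₁.
*Amara₁* c-commands it within that domain and carries the same index.
The pronoun is locally bound → Principle B violation.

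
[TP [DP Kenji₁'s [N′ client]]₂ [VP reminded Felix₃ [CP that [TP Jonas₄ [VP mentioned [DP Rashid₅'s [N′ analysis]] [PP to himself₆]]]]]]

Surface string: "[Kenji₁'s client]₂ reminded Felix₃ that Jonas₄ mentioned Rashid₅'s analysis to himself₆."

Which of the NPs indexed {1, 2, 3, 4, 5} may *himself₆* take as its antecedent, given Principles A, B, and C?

{4}

*himself* is an anaphor, so Principle A applies: it must be bound in its binding domain.
Binding domain of *himself₆*: the embedded TP, whose subject is Jonas₄.
*Kenji₁* does not c-command the anaphor → cannot bind it.
*[Kenji₁'s client]₂* c-commands the anaphor but is outside its binding domain → cannot satisfy Principle A.
*Felix₃* c-commands the anaphor but is outside its binding domain → cannot satisfy Principle A.
*Jonas₄* c-commands the anaphor within its binding domain → licit binder.
*Rashid₅* does not c-command the anaphor → cannot bind it.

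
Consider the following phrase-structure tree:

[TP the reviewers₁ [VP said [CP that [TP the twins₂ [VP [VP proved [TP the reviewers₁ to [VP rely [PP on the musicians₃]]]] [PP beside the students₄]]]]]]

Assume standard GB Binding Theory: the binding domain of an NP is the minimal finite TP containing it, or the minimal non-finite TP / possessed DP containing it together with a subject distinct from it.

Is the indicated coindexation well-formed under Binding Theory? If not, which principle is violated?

The two coindexed NPs are *the reviewers₁* (the lower occurrence) and *the reviewers₁* (the higher occurrence).
*the reviewers₁* (the lower occurrence) is an R-expression. Principle C requires it to be free everywhere.
*the reviewers₁* (the higher occurrence) c-commands it and carries the same index.
The R-expression is bound → Principle C violation.

Principle C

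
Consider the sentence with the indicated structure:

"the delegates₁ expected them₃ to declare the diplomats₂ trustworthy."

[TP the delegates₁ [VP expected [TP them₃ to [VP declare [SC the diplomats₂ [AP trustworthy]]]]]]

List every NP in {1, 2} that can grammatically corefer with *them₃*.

*them* is a pronoun, so Principle B applies: it must be free in its binding domain.
Binding domain of *them₃*: the matrix TP, whose subject is the delegates₁.
*the delegates₁* c-commands the pronoun within its binding domain → coindexation would violate Principle B.
*the diplomats₂*: the pronoun c-commands this R-expression → coindexation would violate Principle C on *the diplomats₂*.

none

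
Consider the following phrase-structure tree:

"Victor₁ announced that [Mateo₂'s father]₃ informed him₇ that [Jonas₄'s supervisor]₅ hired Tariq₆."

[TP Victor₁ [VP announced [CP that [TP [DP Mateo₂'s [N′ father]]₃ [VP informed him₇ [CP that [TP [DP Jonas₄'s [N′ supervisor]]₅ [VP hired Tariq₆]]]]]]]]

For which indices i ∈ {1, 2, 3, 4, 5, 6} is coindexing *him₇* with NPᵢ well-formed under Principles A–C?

*him* is a pronoun, so Principle B applies: it must be free in its binding domain.
Binding domain of *him₇*: the embedded TP, whose subject is [Mateo₂'s father]₃.
*Victor₁* c-commands the pronoun but from outside its binding domain, and is not c-commanded by it → coindexation permitted.
*Mateo₂* and the pronoun do not c-command one another → neither Principle B nor Principle C is at stake; coindexation permitted.
*[Mateo₂'s father]₃* c-commands the pronoun within its binding domain → coindexation would violate Principle B.
*Jonas₄*: the pronoun c-commands this R-expression → coindexation would violate Principle C on *Jonas₄*.
*[Jonas₄'s supervisor]₅*: the pronoun c-commands this R-expression → coindexation would violate Principle C on *[Jonas₄'s supervisor]₅*.
*Tariq₆*: the pronoun c-commands this R-expression → coindexation would violate Principle C on *Tariq₆*.

{1, 2}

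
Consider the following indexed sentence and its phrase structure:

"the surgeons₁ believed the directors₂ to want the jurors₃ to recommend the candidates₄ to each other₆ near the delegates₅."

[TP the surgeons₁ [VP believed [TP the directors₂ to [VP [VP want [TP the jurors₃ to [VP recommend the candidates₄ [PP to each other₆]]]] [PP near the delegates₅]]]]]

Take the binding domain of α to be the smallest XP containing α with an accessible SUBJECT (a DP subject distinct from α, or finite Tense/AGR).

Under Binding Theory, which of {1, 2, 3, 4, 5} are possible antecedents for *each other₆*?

*each other* is an anaphor, so Principle A applies: it must be bound in its binding domain.
Binding domain of *each other₆*: the embedded TP, whose subject is the jurors₃.
*the surgeons₁* c-commands the anaphor but is outside its binding domain → cannot satisfy Principle A.
*the directors₂* c-commands the anaphor but is outside its binding domain → cannot satisfy Principle A.
*the jurors₃* c-commands the anaphor within its binding domain → licit binder.
*the candidates₄* c-commands the anaphor within its binding domain → licit binder.
*the delegates₅* does not c-command the anaphor → cannot bind it.

{3, 4}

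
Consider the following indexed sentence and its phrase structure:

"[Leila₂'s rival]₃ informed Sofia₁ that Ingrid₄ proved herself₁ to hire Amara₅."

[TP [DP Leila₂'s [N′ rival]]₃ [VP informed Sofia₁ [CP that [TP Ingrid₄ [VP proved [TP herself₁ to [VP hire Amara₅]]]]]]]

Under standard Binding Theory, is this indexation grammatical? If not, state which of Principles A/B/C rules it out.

The two coindexed NPs are *Sofia₁* and *herself₁*.
*herself₁* is an anaphor. Principle A requires it to be bound within its binding domain — the embedded TP, whose subject is Ingrid₄.
Within that domain it is c-commanded by *Ingrid₄*, which does not share its index.
*Sofia₁* does c-command the anaphor, but from outside its binding domain.
The anaphor is unbound in its domain → Principle A violation.

Principle A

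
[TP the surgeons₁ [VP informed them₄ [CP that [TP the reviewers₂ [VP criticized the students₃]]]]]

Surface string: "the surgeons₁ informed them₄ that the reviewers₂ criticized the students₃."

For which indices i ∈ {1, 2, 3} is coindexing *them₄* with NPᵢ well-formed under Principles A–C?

*them* is a pronoun, so Principle B applies: it must be free in its binding domain.
Binding domain of *them₄*: the matrix TP, whose subject is the surgeons₁.
*the surgeons₁* c-commands the pronoun within its binding domain → coindexation would violate Principle B.
*the reviewers₂*: the pronoun c-commands this R-expression → coindexation would violate Principle C on *the reviewers₂*.
*the students₃*: the pronoun c-commands this R-expression → coindexation would violate Principle C on *the students₃*.

none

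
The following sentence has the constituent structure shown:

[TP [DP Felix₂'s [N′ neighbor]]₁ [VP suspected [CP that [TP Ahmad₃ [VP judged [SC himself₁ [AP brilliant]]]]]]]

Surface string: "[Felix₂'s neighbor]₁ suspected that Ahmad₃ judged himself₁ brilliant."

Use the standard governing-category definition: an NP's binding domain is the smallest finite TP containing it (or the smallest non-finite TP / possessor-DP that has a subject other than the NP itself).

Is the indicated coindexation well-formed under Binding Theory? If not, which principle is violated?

The two coindexed NPs are *[Felix₂'s neighbor]₁* and *himself₁*.
*himself₁* is an anaphor. Principle A requires it to be bound within its binding domain — the embedded TP, whose subject is Ahmad₃.
Within that domain it is c-commanded by *Ahmad₃*, which does not share its index.
*[Felix₂'s neighbor]₁* does c-command the anaphor, but from outside its binding domain.
The anaphor is unbound in its domain → Principle A violation.

Principle A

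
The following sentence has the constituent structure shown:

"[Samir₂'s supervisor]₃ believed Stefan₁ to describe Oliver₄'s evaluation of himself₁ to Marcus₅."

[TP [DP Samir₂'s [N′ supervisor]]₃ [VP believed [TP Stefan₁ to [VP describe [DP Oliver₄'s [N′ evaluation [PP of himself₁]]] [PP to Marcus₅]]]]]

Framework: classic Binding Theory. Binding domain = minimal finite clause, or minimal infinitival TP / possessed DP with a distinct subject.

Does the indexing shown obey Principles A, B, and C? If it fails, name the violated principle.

The two coindexed NPs are *Stefan₁* and *himself₁*.
*himself₁* is an anaphor. Principle A requires it to be bound within its binding domain — the possessed DP, whose subject is Oliver₄.
Within that domain it is c-commanded by *Oliver₄*, which does not share its index.
*Stefan₁* does c-command the anaphor, but from outside its binding domain.
The anaphor is unbound in its domain → Principle A violation.

Principle A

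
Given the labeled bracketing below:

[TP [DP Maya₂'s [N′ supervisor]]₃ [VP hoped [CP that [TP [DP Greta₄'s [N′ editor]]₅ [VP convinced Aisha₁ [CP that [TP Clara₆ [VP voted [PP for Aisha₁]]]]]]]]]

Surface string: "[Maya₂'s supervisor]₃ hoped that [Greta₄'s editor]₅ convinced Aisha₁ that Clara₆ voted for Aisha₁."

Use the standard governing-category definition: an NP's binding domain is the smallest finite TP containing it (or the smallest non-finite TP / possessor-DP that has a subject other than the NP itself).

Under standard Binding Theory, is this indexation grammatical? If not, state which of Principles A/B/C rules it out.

The two coindexed NPs are *Aisha₁* (the higher occurrence) and *Aisha₁* (the lower occurrence).
*Aisha₁* (the lower occurrence) is an R-expression. Principle C requires it to be free everywhere.
*Aisha₁* (the higher occurrence) c-commands it and carries the same index.
The R-expression is bound → Principle C violation.

Principle C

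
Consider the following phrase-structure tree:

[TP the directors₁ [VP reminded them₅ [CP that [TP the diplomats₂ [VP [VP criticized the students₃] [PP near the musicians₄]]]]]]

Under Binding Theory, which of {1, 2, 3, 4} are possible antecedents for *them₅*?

none

*them* is a pronoun, so Principle B applies: it must be free in its binding domain.
Binding domain of *them₅*: the matrix TP, whose subject is the directors₁.
*the directors₁* c-commands the pronoun within its binding domain → coindexation would violate Principle B.
*the diplomats₂*: the pronoun c-commands this R-expression → coindexation would violate Principle C on *the diplomats₂*.
*the students₃*: the pronoun c-commands this R-expression → coindexation would violate Principle C on *the students₃*.
*the musicians₄*: the pronoun c-commands this R-expression → coindexation would violate Principle C on *the musicians₄*.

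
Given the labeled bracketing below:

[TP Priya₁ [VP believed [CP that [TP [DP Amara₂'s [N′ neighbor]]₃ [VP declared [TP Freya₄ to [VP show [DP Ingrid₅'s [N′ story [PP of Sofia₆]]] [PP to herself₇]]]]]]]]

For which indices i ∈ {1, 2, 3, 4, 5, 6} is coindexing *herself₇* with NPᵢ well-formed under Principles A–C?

*herself* is an anaphor, so Principle A applies: it must be bound in its binding domain.
Binding domain of *herself₇*: the embedded TP, whose subject is Freya₄.
*Priya₁* c-commands the anaphor but is outside its binding domain → cannot satisfy Principle A.
*Amara₂* does not c-command the anaphor → cannot bind it.
*[Amara₂'s neighbor]₃* c-commands the anaphor but is outside its binding domain → cannot satisfy Principle A.
*Freya₄* c-commands the anaphor within its binding domain → licit binder.
*Ingrid₅* does not c-command the anaphor → cannot bind it.
*Sofia₆* does not c-command the anaphor → cannot bind it.

{4}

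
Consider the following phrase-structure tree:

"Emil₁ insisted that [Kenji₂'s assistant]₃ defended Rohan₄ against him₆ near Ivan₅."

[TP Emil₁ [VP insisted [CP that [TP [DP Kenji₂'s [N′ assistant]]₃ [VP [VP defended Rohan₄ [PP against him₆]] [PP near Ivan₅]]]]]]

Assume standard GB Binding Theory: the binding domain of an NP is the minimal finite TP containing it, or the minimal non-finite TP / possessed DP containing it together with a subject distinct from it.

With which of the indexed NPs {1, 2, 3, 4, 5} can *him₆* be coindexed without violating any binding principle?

*him* is a pronoun, so Principle B applies: it must be free in its binding domain.
Binding domain of *him₆*: the embedded TP, whose subject is [Kenji₂'s assistant]₃.
*Emil₁* c-commands the pronoun but from outside its binding domain, and is not c-commanded by it → coindexation permitted.
*Kenji₂* and the pronoun do not c-command one another → neither Principle B nor Principle C is at stake; coindexation permitted.
*[Kenji₂'s assistant]₃* c-commands the pronoun within its binding domain → coindexation would violate Principle B.
*Rohan₄* c-commands the pronoun within its binding domain → coindexation would violate Principle B.
*Ivan₅* and the pronoun do not c-command one another → neither Principle B nor Principle C is at stake; coindexation permitted.

{1, 2, 5}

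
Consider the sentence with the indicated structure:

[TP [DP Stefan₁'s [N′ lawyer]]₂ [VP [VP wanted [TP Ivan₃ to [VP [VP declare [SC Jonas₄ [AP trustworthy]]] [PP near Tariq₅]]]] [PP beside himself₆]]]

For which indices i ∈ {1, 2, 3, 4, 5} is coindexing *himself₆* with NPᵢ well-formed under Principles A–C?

*himself* is an anaphor, so Principle A applies: it must be bound in its binding domain.
Binding domain of *himself₆*: the matrix TP, whose subject is [Stefan₁'s lawyer]₂.
*Stefan₁* does not c-command the anaphor → cannot bind it.
*[Stefan₁'s lawyer]₂* c-commands the anaphor within its binding domain → licit binder.
*Ivan₃* does not c-command the anaphor → cannot bind it.
*Jonas₄* does not c-command the anaphor → cannot bind it.
*Tariq₅* does not c-command the anaphor → cannot bind it.

{2}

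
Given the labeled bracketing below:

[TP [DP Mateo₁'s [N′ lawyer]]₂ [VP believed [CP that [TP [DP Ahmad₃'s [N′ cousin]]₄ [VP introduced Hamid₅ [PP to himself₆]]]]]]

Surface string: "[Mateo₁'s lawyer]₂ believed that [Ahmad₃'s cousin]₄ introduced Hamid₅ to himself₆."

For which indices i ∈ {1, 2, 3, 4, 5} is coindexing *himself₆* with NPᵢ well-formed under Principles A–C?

*himself* is an anaphor, so Principle A applies: it must be bound in its binding domain.
Binding domain of *himself₆*: the embedded TP, whose subject is [Ahmad₃'s cousin]₄.
*Mateo₁* does not c-command the anaphor → cannot bind it.
*[Mateo₁'s lawyer]₂* c-commands the anaphor but is outside its binding domain → cannot satisfy Principle A.
*Ahmad₃* does not c-command the anaphor → cannot bind it.
*[Ahmad₃'s cousin]₄* c-commands the anaphor within its binding domain → licit binder.
*Hamid₅* c-commands the anaphor within its binding domain → licit binder.

{4, 5}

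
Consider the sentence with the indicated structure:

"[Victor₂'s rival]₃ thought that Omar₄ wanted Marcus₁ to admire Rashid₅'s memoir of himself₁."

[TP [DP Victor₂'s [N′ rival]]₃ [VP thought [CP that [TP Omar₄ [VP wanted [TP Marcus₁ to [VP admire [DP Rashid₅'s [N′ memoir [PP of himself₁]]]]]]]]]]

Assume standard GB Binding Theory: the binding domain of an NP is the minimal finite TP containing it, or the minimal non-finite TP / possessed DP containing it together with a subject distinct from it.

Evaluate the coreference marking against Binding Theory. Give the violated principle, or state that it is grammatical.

The two coindexed NPs are *Marcus₁* and *himself₁*.
*himself₁* is an anaphor. Principle A requires it to be bound within its binding domain — the possessed DP, whose subject is Rashid₅.
Within that domain it is c-commanded by *Rashid₅*, which does not share its index.
*Marcus₁* does c-command the anaphor, but from outside its binding domain.
The anaphor is unbound in its domain → Principle A violation.

Principle A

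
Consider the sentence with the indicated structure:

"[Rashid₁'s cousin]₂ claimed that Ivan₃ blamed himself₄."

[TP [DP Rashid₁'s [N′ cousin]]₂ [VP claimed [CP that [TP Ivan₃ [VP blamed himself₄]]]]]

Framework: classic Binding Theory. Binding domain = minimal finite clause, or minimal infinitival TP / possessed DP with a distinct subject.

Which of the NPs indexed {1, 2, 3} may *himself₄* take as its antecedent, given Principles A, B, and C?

{3}

*himself* is an anaphor, so Principle A applies: it must be bound in its binding domain.
Binding domain of *himself₄*: the embedded TP, whose subject is Ivan₃.
*Rashid₁* does not c-command the anaphor → cannot bind it.
*[Rashid₁'s cousin]₂* c-commands the anaphor but is outside its binding domain → cannot satisfy Principle A.
*Ivan₃* c-commands the anaphor within its binding domain → licit binder.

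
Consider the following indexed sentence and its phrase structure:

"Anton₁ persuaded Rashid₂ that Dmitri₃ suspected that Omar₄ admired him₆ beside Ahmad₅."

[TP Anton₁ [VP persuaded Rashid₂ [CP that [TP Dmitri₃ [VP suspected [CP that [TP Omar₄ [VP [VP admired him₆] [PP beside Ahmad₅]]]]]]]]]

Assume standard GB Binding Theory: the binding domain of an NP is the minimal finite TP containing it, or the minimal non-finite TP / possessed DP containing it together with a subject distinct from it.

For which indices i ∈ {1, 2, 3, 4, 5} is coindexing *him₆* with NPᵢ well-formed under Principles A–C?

{1, 2, 3, 5}

*him* is a pronoun, so Principle B applies: it must be free in its binding domain.
Binding domain of *him₆*: the embedded TP, whose subject is Omar₄.
*Anton₁* c-commands the pronoun but from outside its binding domain, and is not c-commanded by it → coindexation permitted.
*Rashid₂* c-commands the pronoun but from outside its binding domain, and is not c-commanded by it → coindexation permitted.
*Dmitri₃* c-commands the pronoun but from outside its binding domain, and is not c-commanded by it → coindexation permitted.
*Omar₄* c-commands the pronoun within its binding domain → coindexation would violate Principle B.
*Ahmad₅* and the pronoun do not c-command one another → neither Principle B nor Principle C is at stake; coindexation permitted.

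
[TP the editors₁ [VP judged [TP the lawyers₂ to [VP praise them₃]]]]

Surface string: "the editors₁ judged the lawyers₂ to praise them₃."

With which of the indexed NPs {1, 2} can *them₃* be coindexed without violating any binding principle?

*them* is a pronoun, so Principle B applies: it must be free in its binding domain.
Binding domain of *them₃*: the embedded TP, whose subject is the lawyers₂.
*the editors₁* c-commands the pronoun but from outside its binding domain, and is not c-commanded by it → coindexation permitted.
*the lawyers₂* c-commands the pronoun within its binding domain → coindexation would violate Principle B.

{1}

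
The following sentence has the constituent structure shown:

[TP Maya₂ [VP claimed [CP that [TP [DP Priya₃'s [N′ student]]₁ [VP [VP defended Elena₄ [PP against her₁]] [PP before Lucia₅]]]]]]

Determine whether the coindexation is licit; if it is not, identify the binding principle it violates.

Principle B

The two coindexed NPs are *[Priya₃'s student]₁* and *her₁*.
*her₁* is a pronoun. Its binding domain is the embedded TP, whose subject is [Priya₃'s student]₁.
*[Priya₃'s student]₁* c-commands it within that domain and carries the same index.
The pronoun is locally bound → Principle B violation.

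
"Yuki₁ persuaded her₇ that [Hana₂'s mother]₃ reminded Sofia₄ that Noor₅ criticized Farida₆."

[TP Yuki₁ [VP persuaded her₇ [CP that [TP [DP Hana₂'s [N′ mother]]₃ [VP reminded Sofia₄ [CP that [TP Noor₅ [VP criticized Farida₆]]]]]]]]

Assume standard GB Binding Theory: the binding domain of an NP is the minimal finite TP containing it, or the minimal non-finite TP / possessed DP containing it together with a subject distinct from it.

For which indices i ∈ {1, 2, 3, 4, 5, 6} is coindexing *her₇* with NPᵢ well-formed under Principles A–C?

none

*her* is a pronoun, so Principle B applies: it must be free in its binding domain.
Binding domain of *her₇*: the matrix TP, whose subject is Yuki₁.
*Yuki₁* c-commands the pronoun within its binding domain → coindexation would violate Principle B.
*Hana₂*: the pronoun c-commands this R-expression → coindexation would violate Principle C on *Hana₂*.
*[Hana₂'s mother]₃*: the pronoun c-commands this R-expression → coindexation would violate Principle C on *[Hana₂'s mother]₃*.
*Sofia₄*: the pronoun c-commands this R-expression → coindexation would violate Principle C on *Sofia₄*.
*Noor₅*: the pronoun c-commands this R-expression → coindexation would violate Principle C on *Noor₅*.
*Farida₆*: the pronoun c-commands this R-expression → coindexation would violate Principle C on *Farida₆*.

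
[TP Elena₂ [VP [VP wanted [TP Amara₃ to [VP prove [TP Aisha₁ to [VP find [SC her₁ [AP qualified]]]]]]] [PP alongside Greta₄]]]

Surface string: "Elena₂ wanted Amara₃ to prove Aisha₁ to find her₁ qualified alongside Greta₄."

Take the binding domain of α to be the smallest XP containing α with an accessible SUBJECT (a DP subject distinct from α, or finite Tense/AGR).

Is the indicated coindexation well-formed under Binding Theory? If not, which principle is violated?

The two coindexed NPs are *Aisha₁* and *her₁*.
*her₁* is a pronoun. Its binding domain is the embedded TP, whose subject is Aisha₁.
*Aisha₁* c-commands it within that domain and carries the same index.
The pronoun is locally bound → Principle B violation.

Principle B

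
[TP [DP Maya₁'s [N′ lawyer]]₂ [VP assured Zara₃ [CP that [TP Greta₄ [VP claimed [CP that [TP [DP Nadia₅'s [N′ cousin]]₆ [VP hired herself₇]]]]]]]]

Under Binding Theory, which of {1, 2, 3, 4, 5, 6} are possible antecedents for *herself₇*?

{6}

*herself* is an anaphor, so Principle A applies: it must be bound in its binding domain.
Binding domain of *herself₇*: the embedded TP, whose subject is [Nadia₅'s cousin]₆.
*Maya₁* does not c-command the anaphor → cannot bind it.
*[Maya₁'s lawyer]₂* c-commands the anaphor but is outside its binding domain → cannot satisfy Principle A.
*Zara₃* c-commands the anaphor but is outside its binding domain → cannot satisfy Principle A.
*Greta₄* c-commands the anaphor but is outside its binding domain → cannot satisfy Principle A.
*Nadia₅* does not c-command the anaphor → cannot bind it.
*[Nadia₅'s cousin]₆* c-commands the anaphor within its binding domain → licit binder.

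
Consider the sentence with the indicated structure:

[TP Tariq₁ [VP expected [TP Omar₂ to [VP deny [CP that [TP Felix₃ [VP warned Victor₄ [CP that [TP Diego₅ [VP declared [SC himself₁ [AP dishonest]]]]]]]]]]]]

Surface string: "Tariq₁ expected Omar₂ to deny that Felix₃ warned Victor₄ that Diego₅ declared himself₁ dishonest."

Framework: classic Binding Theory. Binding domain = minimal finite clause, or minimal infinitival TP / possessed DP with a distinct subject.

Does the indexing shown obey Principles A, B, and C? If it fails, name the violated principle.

Principle A

The two coindexed NPs are *Tariq₁* and *himself₁*.
*himself₁* is an anaphor. Principle A requires it to be bound within its binding domain — the embedded TP, whose subject is Diego₅.
Within that domain it is c-commanded by *Diego₅*, which does not share its index.
*Tariq₁* does c-command the anaphor, but from outside its binding domain.
The anaphor is unbound in its domain → Principle A violation.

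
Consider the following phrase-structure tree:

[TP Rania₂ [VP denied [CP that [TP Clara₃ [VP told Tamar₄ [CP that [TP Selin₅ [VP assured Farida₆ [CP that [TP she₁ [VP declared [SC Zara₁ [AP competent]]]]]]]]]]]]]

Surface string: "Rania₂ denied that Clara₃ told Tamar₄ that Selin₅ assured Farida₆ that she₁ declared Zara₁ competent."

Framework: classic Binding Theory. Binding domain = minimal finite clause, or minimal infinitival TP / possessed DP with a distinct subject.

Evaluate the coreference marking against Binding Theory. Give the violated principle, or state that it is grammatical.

The two coindexed NPs are *she₁* and *Zara₁*.
*Zara₁* is an R-expression. Principle C requires it to be free everywhere.
*she₁* c-commands it and carries the same index.
The R-expression is bound → Principle C violation.

Principle C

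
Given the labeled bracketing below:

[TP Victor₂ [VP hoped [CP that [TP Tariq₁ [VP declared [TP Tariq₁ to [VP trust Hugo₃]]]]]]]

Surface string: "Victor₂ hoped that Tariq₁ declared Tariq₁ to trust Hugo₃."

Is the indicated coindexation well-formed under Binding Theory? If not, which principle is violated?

The two coindexed NPs are *Tariq₁* (the higher occurrence) and *Tariq₁* (the lower occurrence).
*Tariq₁* (the lower occurrence) is an R-expression. Principle C requires it to be free everywhere.
*Tariq₁* (the higher occurrence) c-commands it and carries the same index.
The R-expression is bound → Principle C violation.

Principle C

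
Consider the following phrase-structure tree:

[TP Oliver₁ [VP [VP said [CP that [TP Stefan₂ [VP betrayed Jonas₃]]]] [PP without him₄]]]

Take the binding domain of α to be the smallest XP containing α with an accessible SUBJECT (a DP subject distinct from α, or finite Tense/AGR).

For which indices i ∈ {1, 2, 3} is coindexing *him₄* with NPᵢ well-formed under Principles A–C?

*him* is a pronoun, so Principle B applies: it must be free in its binding domain.
Binding domain of *him₄*: the matrix TP, whose subject is Oliver₁.
*Oliver₁* c-commands the pronoun within its binding domain → coindexation would violate Principle B.
*Stefan₂* and the pronoun do not c-command one another → neither Principle B nor Principle C is at stake; coindexation permitted.
*Jonas₃* and the pronoun do not c-command one another → neither Principle B nor Principle C is at stake; coindexation permitted.

{2, 3}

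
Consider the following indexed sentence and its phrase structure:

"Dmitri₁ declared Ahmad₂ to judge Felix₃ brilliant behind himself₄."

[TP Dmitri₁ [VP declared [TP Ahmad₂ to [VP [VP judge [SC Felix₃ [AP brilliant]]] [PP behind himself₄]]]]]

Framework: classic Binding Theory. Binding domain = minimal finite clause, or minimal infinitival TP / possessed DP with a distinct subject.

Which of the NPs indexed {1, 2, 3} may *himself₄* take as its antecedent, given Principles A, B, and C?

{2}

*himself* is an anaphor, so Principle A applies: it must be bound in its binding domain.
Binding domain of *himself₄*: the embedded TP, whose subject is Ahmad₂.
*Dmitri₁* c-commands the anaphor but is outside its binding domain → cannot satisfy Principle A.
*Ahmad₂* c-commands the anaphor within its binding domain → licit binder.
*Felix₃* does not c-command the anaphor → cannot bind it.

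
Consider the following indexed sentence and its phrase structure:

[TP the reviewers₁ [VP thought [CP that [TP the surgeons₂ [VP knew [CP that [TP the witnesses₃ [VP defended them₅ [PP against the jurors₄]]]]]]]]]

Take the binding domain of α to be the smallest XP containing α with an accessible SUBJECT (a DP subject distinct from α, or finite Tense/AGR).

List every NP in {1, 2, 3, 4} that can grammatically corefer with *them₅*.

{1, 2}

*them* is a pronoun, so Principle B applies: it must be free in its binding domain.
Binding domain of *them₅*: the embedded TP, whose subject is the witnesses₃.
*the reviewers₁* c-commands the pronoun but from outside its binding domain, and is not c-commanded by it → coindexation permitted.
*the surgeons₂* c-commands the pronoun but from outside its binding domain, and is not c-commanded by it → coindexation permitted.
*the witnesses₃* c-commands the pronoun within its binding domain → coindexation would violate Principle B.
*the jurors₄*: the pronoun c-commands this R-expression → coindexation would violate Principle C on *the jurors₄*.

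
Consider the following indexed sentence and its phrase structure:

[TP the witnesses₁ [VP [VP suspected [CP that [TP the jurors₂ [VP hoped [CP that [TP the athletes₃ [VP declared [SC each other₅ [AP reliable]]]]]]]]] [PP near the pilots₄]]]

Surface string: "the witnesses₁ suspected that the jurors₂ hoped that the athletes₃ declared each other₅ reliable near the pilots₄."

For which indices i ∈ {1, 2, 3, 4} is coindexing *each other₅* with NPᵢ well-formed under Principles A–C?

{3}

*each other* is an anaphor, so Principle A applies: it must be bound in its binding domain.
Binding domain of *each other₅*: the embedded TP, whose subject is the athletes₃.
*the witnesses₁* c-commands the anaphor but is outside its binding domain → cannot satisfy Principle A.
*the jurors₂* c-commands the anaphor but is outside its binding domain → cannot satisfy Principle A.
*the athletes₃* c-commands the anaphor within its binding domain → licit binder.
*the pilots₄* does not c-command the anaphor → cannot bind it.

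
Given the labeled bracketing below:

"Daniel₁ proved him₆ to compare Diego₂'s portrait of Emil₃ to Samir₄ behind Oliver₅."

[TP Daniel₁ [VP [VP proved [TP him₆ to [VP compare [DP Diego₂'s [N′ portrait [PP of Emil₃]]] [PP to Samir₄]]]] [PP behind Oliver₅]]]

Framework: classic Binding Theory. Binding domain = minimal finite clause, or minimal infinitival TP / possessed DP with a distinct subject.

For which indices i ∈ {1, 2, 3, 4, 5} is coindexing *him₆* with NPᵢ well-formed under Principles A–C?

{5}

*him* is a pronoun, so Principle B applies: it must be free in its binding domain.
Binding domain of *him₆*: the matrix TP, whose subject is Daniel₁.
*Daniel₁* c-commands the pronoun within its binding domain → coindexation would violate Principle B.
*Diego₂*: the pronoun c-commands this R-expression → coindexation would violate Principle C on *Diego₂*.
*Emil₃*: the pronoun c-commands this R-expression → coindexation would violate Principle C on *Emil₃*.
*Samir₄*: the pronoun c-commands this R-expression → coindexation would violate Principle C on *Samir₄*.
*Oliver₅* and the pronoun do not c-command one another → neither Principle B nor Principle C is at stake; coindexation permitted.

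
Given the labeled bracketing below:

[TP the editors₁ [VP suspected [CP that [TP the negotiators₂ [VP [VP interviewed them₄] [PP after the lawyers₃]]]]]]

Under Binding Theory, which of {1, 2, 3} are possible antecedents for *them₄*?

{1, 3}

*them* is a pronoun, so Principle B applies: it must be free in its binding domain.
Binding domain of *them₄*: the embedded TP, whose subject is the negotiators₂.
*the editors₁* c-commands the pronoun but from outside its binding domain, and is not c-commanded by it → coindexation permitted.
*the negotiators₂* c-commands the pronoun within its binding domain → coindexation would violate Principle B.
*the lawyers₃* and the pronoun do not c-command one another → neither Principle B nor Principle C is at stake; coindexation permitted.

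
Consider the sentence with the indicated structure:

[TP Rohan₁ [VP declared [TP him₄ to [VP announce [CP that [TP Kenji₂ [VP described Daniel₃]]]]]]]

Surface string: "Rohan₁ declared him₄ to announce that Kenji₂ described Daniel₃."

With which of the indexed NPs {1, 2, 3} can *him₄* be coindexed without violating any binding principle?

*him* is a pronoun, so Principle B applies: it must be free in its binding domain.
Binding domain of *him₄*: the matrix TP, whose subject is Rohan₁.
*Rohan₁* c-commands the pronoun within its binding domain → coindexation would violate Principle B.
*Kenji₂*: the pronoun c-commands this R-expression → coindexation would violate Principle C on *Kenji₂*.
*Daniel₃*: the pronoun c-commands this R-expression → coindexation would violate Principle C on *Daniel₃*.

none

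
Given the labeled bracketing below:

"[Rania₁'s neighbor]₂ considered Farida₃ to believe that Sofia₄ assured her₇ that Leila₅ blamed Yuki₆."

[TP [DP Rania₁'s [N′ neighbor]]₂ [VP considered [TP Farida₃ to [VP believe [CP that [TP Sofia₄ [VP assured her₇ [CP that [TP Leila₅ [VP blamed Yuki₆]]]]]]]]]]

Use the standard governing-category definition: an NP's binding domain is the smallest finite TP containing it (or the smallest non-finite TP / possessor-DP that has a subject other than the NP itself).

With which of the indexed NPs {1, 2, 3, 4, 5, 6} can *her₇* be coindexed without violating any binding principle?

*her* is a pronoun, so Principle B applies: it must be free in its binding domain.
Binding domain of *her₇*: the embedded TP, whose subject is Sofia₄.
*Rania₁* and the pronoun do not c-command one another → neither Principle B nor Principle C is at stake; coindexation permitted.
*[Rania₁'s neighbor]₂* c-commands the pronoun but from outside its binding domain, and is not c-commanded by it → coindexation permitted.
*Farida₃* c-commands the pronoun but from outside its binding domain, and is not c-commanded by it → coindexation permitted.
*Sofia₄* c-commands the pronoun within its binding domain → coindexation would violate Principle B.
*Leila₅*: the pronoun c-commands this R-expression → coindexation would violate Principle C on *Leila₅*.
*Yuki₆*: the pronoun c-commands this R-expression → coindexation would violate Principle C on *Yuki₆*.

{1, 2, 3}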